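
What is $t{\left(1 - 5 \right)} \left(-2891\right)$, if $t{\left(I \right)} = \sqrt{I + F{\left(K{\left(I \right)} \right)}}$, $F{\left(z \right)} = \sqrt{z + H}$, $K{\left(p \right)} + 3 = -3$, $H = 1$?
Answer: $- 2891 \sqrt{-4 + i \sqrt{5}} \approx -1560.3 - 5988.8 i$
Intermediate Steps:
$K{\left(p \right)} = -6$ ($K{\left(p \right)} = -3 - 3 = -6$)
$F{\left(z \right)} = \sqrt{1 + z}$ ($F{\left(z \right)} = \sqrt{z + 1} = \sqrt{1 + z}$)
$t{\left(I \right)} = \sqrt{I + i \sqrt{5}}$ ($t{\left(I \right)} = \sqrt{I + \sqrt{1 - 6}} = \sqrt{I + \sqrt{-5}} = \sqrt{I + i \sqrt{5}}$)
$t{\left(1 - 5 \right)} \left(-2891\right) = \sqrt{\left(1 - 5\right) + i \sqrt{5}} \left(-2891\right) = \sqrt{-4 + i \sqrt{5}} \left(-2891\right) = - 2891 \sqrt{-4 + i \sqrt{5}}$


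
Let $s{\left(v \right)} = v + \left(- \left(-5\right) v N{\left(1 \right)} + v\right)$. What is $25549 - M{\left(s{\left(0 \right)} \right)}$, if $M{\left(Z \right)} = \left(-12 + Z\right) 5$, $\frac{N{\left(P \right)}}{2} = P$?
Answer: $25609$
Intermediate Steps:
$N{\left(P \right)} = 2 P$
$s{\left(v \right)} = 12 v$ ($s{\left(v \right)} = v + \left(- \left(-5\right) v 2 \cdot 1 + v\right) = v + \left(5 v 2 + v\right) = v + \left(10 v + v\right) = v + 11 v = 12 v$)
$M{\left(Z \right)} = -60 + 5 Z$
$25549 - M{\left(s{\left(0 \right)} \right)} = 25549 - \left(-60 + 5 \cdot 12 \cdot 0\right) = 25549 - \left(-60 + 5 \cdot 0\right) = 25549 - \left(-60 + 0\right) = 25549 - -60 = 25549 + 60 = 25609$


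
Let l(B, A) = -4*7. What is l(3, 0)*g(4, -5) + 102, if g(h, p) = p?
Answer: 242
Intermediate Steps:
l(B, A) = -28
l(3, 0)*g(4, -5) + 102 = -28*(-5) + 102 = 140 + 102 = 242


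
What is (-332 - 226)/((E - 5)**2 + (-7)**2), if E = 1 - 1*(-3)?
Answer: -279/25 ≈ -11.160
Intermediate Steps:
E = 4 (E = 1 + 3 = 4)
(-332 - 226)/((E - 5)**2 + (-7)**2) = (-332 - 226)/((4 - 5)**2 + (-7)**2) = -558/((-1)**2 + 49) = -558/(1 + 49) = -558/50 = -558*1/50 = -279/25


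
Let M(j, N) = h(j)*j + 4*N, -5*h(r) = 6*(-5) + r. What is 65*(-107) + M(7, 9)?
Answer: -34434/5 ≈ -6886.8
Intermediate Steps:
h(r) = 6 - r/5 (h(r) = -(6*(-5) + r)/5 = -(-30 + r)/5 = 6 - r/5)
M(j, N) = 4*N + j*(6 - j/5) (M(j, N) = (6 - j/5)*j + 4*N = j*(6 - j/5) + 4*N = 4*N + j*(6 - j/5))
65*(-107) + M(7, 9) = 65*(-107) + (4*9 - ⅕*7*(-30 + 7)) = -6955 + (36 - ⅕*7*(-23)) = -6955 + (36 + 161/5) = -6955 + 341/5 = -34434/5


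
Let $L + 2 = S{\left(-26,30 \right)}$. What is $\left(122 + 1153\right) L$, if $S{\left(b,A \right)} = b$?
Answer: $-35700$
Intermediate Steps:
$L = -28$ ($L = -2 - 26 = -28$)
$\left(122 + 1153\right) L = \left(122 + 1153\right) \left(-28\right) = 1275 \left(-28\right) = -35700$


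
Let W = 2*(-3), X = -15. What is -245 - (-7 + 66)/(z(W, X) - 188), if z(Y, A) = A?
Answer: -49676/203 ≈ -244.71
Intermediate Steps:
W = -6
-245 - (-7 + 66)/(z(W, X) - 188) = -245 - (-7 + 66)/(-15 - 188) = -245 - 59/(-203) = -245 - 59*(-1)/203 = -245 - 1*(-59/203) = -245 + 59/203 = -49676/203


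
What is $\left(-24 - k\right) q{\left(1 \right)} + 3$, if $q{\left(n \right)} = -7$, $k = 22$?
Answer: $325$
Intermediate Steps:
$\left(-24 - k\right) q{\left(1 \right)} + 3 = \left(-24 - 22\right) \left(-7\right) + 3 = \left(-46\right) \left(-7\right) + 3 = 322 + 3 = 325$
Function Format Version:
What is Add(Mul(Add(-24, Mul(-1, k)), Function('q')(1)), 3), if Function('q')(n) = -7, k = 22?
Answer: 325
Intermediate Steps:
Add(Mul(Add(-24, Mul(-1, k)), Function('q')(1)), 3) = Add(Mul(Add(-24, Mul(-1, 22)), -7), 3) = Add(Mul(Add(-24, -22), -7), 3) = Add(Mul(-46, -7), 3) = Add(322, 3) = 325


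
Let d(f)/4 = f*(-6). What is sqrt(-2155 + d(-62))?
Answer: I*sqrt(667) ≈ 25.826*I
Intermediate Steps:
d(f) = -24*f (d(f) = 4*(f*(-6)) = 4*(-6*f) = -24*f)
sqrt(-2155 + d(-62)) = sqrt(-2155 - 24*(-62)) = sqrt(-2155 + 1488) = sqrt(-667) = I*sqrt(667)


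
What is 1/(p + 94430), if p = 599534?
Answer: 1/693964 ≈ 1.4410e-6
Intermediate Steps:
1/(p + 94430) = 1/(599534 + 94430) = 1/693964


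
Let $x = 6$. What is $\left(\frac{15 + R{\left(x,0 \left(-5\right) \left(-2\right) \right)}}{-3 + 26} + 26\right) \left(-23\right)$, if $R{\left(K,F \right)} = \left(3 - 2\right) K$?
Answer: $-619$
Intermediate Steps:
$R{\left(K,F \right)} = K$ ($R{\left(K,F \right)} = 1 K = K$)
$\left(\frac{15 + R{\left(x,0 \left(-5\right) \left(-2\right) \right)}}{-3 + 26} + 26\right) \left(-23\right) = \left(\frac{15 + 6}{-3 + 26} + 26\right) \left(-23\right) = \left(\frac{21}{23} + 26\right) \left(-23\right) = \frac{619}{23} \left(-23\right) = -619$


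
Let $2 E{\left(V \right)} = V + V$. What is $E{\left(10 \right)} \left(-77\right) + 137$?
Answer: $-633$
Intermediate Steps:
$E{\left(V \right)} = V$ ($E{\left(V \right)} = \frac{V + V}{2} = \frac{2 V}{2} = V$)
$E{\left(10 \right)} \left(-77\right) + 137 = 10 \left(-77\right) + 137 = -770 + 137 = -633$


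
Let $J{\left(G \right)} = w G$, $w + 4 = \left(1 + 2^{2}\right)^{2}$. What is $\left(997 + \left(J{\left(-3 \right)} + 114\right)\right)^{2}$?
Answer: $1098304$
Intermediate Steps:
$w = 21$ ($w = -4 + \left(1 + 2^{2}\right)^{2} = -4 + \left(1 + 4\right)^{2} = -4 + 5^{2} = -4 + 25 = 21$)
$J{\left(G \right)} = 21 G$
$\left(997 + \left(J{\left(-3 \right)} + 114\right)\right)^{2} = \left(997 + \left(21 \left(-3\right) + 114\right)\right)^{2} = \left(997 + \left(-63 + 114\right)\right)^{2} = \left(997 + 51\right)^{2} = 1048^{2} = 1098304$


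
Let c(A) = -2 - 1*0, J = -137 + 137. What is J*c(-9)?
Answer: 0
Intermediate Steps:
J = 0
c(A) = -2 (c(A) = -2 + 0 = -2)
J*c(-9) = 0*(-2) = 0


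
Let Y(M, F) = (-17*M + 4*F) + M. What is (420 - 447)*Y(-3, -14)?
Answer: 216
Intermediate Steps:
Y(M, F) = -16*M + 4*F
(420 - 447)*Y(-3, -14) = (420 - 447)*(-16*(-3) + 4*(-14)) = -27*(48 - 56) = -27*(-8) = 216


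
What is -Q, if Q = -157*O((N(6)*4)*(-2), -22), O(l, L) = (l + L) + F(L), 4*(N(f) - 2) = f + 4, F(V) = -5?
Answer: -9891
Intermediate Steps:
N(f) = 3 + f/4 (N(f) = 2 + (f + 4)/4 = 2 + (4 + f)/4 = 2 + (1 + f/4) = 3 + f/4)
O(l, L) = -5 + L + l (O(l, L) = (l + L) - 5 = (L + l) - 5 = -5 + L + l)
Q = 9891 (Q = -157*(-5 - 22 + ((3 + (¼)*6)*4)*(-2)) = -157*(-5 - 22 + ((3 + 3/2)*4)*(-2)) = -157*(-5 - 22 + ((9/2)*4)*(-2)) = -157*(-5 - 22 + 18*(-2)) = -157*(-5 - 22 - 36) = -157*(-63) = 9891)
-Q = -1*9891 = -9891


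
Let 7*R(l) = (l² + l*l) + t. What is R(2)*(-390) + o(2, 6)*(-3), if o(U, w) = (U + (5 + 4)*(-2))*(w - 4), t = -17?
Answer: 4182/7 ≈ 597.43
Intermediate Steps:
R(l) = -17/7 + 2*l²/7 (R(l) = ((l² + l*l) - 17)/7 = ((l² + l²) - 17)/7 = (2*l² - 17)/7 = (-17 + 2*l²)/7 = -17/7 + 2*l²/7)
o(U, w) = (-18 + U)*(-4 + w) (o(U, w) = (U + 9*(-2))*(-4 + w) = (U - 18)*(-4 + w) = (-18 + U)*(-4 + w))
R(2)*(-390) + o(2, 6)*(-3) = (-17/7 + (2/7)*2²)*(-390) + (72 - 18*6 - 4*2 + 2*6)*(-3) = (-17/7 + (2/7)*4)*(-390) + (72 - 108 - 8 + 12)*(-3) = (-17/7 + 8/7)*(-390) - 32*(-3) = -9/7*(-390) + 96 = 3510/7 + 96 = 4182/7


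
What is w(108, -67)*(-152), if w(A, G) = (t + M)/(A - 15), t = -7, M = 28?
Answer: -1064/31 ≈ -34.323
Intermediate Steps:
w(A, G) = 21/(-15 + A) (w(A, G) = (-7 + 28)/(A - 15) = 21/(-15 + A))
w(108, -67)*(-152) = (21/(-15 + 108))*(-152) = (21/93)*(-152) = (21*(1/93))*(-152) = (7/31)*(-152) = -1064/31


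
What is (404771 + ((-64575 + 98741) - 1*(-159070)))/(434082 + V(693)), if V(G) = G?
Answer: 598007/434775 ≈ 1.3754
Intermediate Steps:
(404771 + ((-64575 + 98741) - 1*(-159070)))/(434082 + V(693)) = (404771 + ((-64575 + 98741) - 1*(-159070)))/(434082 + 693) = (404771 + (34166 + 159070))/434775 = (404771 + 193236)*(1/434775) = 598007*(1/434775) = 598007/434775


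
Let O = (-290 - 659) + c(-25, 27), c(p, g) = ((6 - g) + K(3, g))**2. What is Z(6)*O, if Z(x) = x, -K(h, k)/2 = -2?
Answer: -3960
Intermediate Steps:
K(h, k) = 4 (K(h, k) = -2*(-2) = 4)
c(p, g) = (10 - g)**2 (c(p, g) = ((6 - g) + 4)**2 = (10 - g)**2)
O = -660 (O = (-290 - 659) + (10 - 1*27)**2 = -949 + (10 - 27)**2 = -949 + (-17)**2 = -949 + 289 = -660)
Z(6)*O = 6*(-660) = -3960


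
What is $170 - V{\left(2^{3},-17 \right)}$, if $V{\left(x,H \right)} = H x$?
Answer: $306$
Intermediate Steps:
$170 - V{\left(2^{3},-17 \right)} = 170 - - 17 \cdot 2^{3} = 170 - \left(-17\right) 8 = 170 - -136 = 170 + 136 = 306$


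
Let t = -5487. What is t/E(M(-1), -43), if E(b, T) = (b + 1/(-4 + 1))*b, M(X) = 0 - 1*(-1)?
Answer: -16461/2 ≈ -8230.5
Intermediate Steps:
M(X) = 1 (M(X) = 0 + 1 = 1)
E(b, T) = b*(-1/3 + b) (E(b, T) = (b + 1/(-3))*b = (b - 1/3)*b = (-1/3 + b)*b = b*(-1/3 + b))
t/E(M(-1), -43) = -5487/(-1/3 + 1) = -5487/(1*(2/3)) = -5487/2/3 = -5487*3/2 = -16461/2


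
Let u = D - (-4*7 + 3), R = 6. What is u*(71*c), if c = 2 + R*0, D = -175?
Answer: -21300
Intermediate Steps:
c = 2 (c = 2 + 6*0 = 2 + 0 = 2)
u = -150 (u = -175 - (-4*7 + 3) = -175 - (-28 + 3) = -175 - 1*(-25) = -175 + 25 = -150)
u*(71*c) = -10650*2 = -150*142 = -21300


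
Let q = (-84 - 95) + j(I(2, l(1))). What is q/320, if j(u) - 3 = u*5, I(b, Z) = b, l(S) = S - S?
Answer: -83/160 ≈ -0.51875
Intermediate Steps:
l(S) = 0
j(u) = 3 + 5*u (j(u) = 3 + u*5 = 3 + 5*u)
q = -166 (q = (-84 - 95) + (3 + 5*2) = -179 + (3 + 10) = -179 + 13 = -166)
q/320 = -166/320 = -166*1/320 = -83/160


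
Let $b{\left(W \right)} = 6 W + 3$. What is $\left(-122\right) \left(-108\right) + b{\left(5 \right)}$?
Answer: $13209$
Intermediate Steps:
$b{\left(W \right)} = 3 + 6 W$
$\left(-122\right) \left(-108\right) + b{\left(5 \right)} = \left(-122\right) \left(-108\right) + \left(3 + 6 \cdot 5\right) = 13176 + \left(3 + 30\right) = 13176 + 33 = 13209$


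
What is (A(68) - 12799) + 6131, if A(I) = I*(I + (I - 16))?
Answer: 1492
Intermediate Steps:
A(I) = I*(-16 + 2*I) (A(I) = I*(I + (-16 + I)) = I*(-16 + 2*I))
(A(68) - 12799) + 6131 = (2*68*(-8 + 68) - 12799) + 6131 = (2*68*60 - 12799) + 6131 = (8160 - 12799) + 6131 = -4639 + 6131 = 1492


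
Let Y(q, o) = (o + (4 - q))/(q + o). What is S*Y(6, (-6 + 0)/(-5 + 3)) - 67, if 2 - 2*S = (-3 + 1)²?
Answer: -604/9 ≈ -67.111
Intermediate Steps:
Y(q, o) = (4 + o - q)/(o + q)
S = -1 (S = 1 - (-3 + 1)²/2 = 1 - ½*(-2)² = 1 - ½*4 = 1 - 2 = -1)
S*Y(6, (-6 + 0)/(-5 + 3)) - 67 = -(4 + (-6 + 0)/(-5 + 3) - 1*6)/((-6 + 0)/(-5 + 3) + 6) - 67 = -(4 - 6/(-2) - 6)/(-6/(-2) + 6) - 67 = -(4 - 6*(-½) - 6)/(-6*(-½) + 6) - 67 = -(4 + 3 - 6)/(3 + 6) - 67 = -1/9 - 67 = -1*⅑ - 67 = -⅑ - 67 = -604/9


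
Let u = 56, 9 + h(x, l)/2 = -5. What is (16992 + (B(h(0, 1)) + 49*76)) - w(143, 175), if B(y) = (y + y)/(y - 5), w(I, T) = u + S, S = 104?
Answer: 678404/33 ≈ 20558.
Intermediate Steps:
h(x, l) = -28 (h(x, l) = -18 + 2*(-5) = -18 - 10 = -28)
w(I, T) = 160 (w(I, T) = 56 + 104 = 160)
B(y) = 2*y/(-5 + y) (B(y) = (2*y)/(-5 + y) = 2*y/(-5 + y))
(16992 + (B(h(0, 1)) + 49*76)) - w(143, 175) = (16992 + (2*(-28)/(-5 - 28) + 49*76)) - 1*160 = (16992 + (2*(-28)/(-33) + 3724)) - 160 = (16992 + (2*(-28)*(-1/33) + 3724)) - 160 = (16992 + (56/33 + 3724)) - 160 = (16992 + 122948/33) - 160 = 683684/33 - 160 = 678404/33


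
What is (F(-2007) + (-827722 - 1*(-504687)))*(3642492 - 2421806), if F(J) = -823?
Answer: -395328926588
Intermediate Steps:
(F(-2007) + (-827722 - 1*(-504687)))*(3642492 - 2421806) = (-823 + (-827722 - 1*(-504687)))*(3642492 - 2421806) = (-823 + (-827722 + 504687))*1220686 = (-823 - 323035)*1220686 = -323858*1220686 = -395328926588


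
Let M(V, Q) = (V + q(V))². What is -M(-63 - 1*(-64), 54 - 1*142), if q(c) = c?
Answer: -4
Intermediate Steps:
M(V, Q) = 4*V² (M(V, Q) = (V + V)² = (2*V)² = 4*V²)
-M(-63 - 1*(-64), 54 - 1*142) = -4*(-63 - 1*(-64))² = -4*(-63 + 64)² = -4*1² = -4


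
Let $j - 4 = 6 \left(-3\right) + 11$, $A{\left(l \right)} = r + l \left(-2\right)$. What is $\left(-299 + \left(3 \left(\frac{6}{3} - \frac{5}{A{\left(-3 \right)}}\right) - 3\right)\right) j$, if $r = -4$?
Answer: $\frac{1821}{2} \approx 910.5$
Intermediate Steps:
$A{\left(l \right)} = -4 - 2 l$ ($A{\left(l \right)} = -4 + l \left(-2\right) = -4 - 2 l$)
$j = -3$ ($j = 4 + \left(6 \left(-3\right) + 11\right) = 4 + \left(-18 + 11\right) = 4 - 7 = -3$)
$\left(-299 + \left(3 \left(\frac{6}{3} - \frac{5}{A{\left(-3 \right)}}\right) - 3\right)\right) j = \left(-299 - \left(3 - 3 \left(\frac{6}{3} - \frac{5}{-4 - -6}\right)\right)\right) \left(-3\right) = \left(-299 - \left(3 - 3 \left(6 \cdot \frac{1}{3} - \frac{5}{-4 + 6}\right)\right)\right) \left(-3\right) = \left(-299 - \left(3 - 3 \left(2 - \frac{5}{2}\right)\right)\right) \left(-3\right) = \left(-299 + \left(3 \left(- \frac{1}{2}\right) - 3\right)\right) \left(-3\right) = \left(-299 - \frac{9}{2}\right) \left(-3\right) = \left(- \frac{607}{2}\right) \left(-3\right) = \frac{1821}{2}$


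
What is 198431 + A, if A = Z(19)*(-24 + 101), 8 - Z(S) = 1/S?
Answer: 3781816/19 ≈ 1.9904e+5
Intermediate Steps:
Z(S) = 8 - 1/S
A = 11627/19 (A = (8 - 1/19)*(-24 + 101) = (8 - 1*1/19)*77 = (8 - 1/19)*77 = (151/19)*77 = 11627/19 ≈ 611.95)
198431 + A = 198431 + 11627/19 = 3781816/19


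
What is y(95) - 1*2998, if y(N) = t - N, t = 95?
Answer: -2998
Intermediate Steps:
y(N) = 95 - N
y(95) - 1*2998 = (95 - 1*95) - 1*2998 = (95 - 95) - 2998 = 0 - 2998 = -2998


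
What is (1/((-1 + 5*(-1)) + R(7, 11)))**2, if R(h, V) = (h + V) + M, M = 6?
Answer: 1/324 ≈ 0.0030864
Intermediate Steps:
R(h, V) = 6 + V + h (R(h, V) = (h + V) + 6 = (V + h) + 6 = 6 + V + h)
(1/((-1 + 5*(-1)) + R(7, 11)))**2 = (1/((-1 + 5*(-1)) + (6 + 11 + 7)))**2 = (1/((-1 - 5) + 24))**2 = (1/(-6 + 24))**2 = (1/18)**2 = 1/324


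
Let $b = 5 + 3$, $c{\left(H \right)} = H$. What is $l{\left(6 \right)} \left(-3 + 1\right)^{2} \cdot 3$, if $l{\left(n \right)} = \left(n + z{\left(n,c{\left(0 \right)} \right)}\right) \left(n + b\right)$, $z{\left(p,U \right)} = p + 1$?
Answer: $2184$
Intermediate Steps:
$z{\left(p,U \right)} = 1 + p$
$b = 8$
$l{\left(n \right)} = \left(1 + 2 n\right) \left(8 + n\right)$ ($l{\left(n \right)} = \left(n + \left(1 + n\right)\right) \left(n + 8\right) = \left(1 + 2 n\right) \left(8 + n\right)$)
$l{\left(6 \right)} \left(-3 + 1\right)^{2} \cdot 3 = \left(8 + 2 \cdot 6^{2} + 17 \cdot 6\right) \left(-3 + 1\right)^{2} \cdot 3 = \left(8 + 2 \cdot 36 + 102\right) \left(-2\right)^{2} \cdot 3 = \left(8 + 72 + 102\right) 4 \cdot 3 = 182 \cdot 4 \cdot 3 = 728 \cdot 3 = 2184$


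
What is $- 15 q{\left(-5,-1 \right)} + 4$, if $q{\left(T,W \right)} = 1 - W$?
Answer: $-26$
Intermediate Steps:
$- 15 q{\left(-5,-1 \right)} + 4 = - 15 \left(1 - -1\right) + 4 = - 15 \left(1 + 1\right) + 4 = \left(-15\right) 2 + 4 = -30 + 4 = -26$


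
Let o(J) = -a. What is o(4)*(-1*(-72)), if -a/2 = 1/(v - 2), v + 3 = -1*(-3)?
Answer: -72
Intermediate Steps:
v = 0 (v = -3 - 1*(-3) = -3 + 3 = 0)
a = 1 (a = -2/(0 - 2) = -2/(-2) = -2*(-1/2) = 1)
o(J) = -1 (o(J) = -1*1 = -1)
o(4)*(-1*(-72)) = -(-1)*(-72) = -1*72 = -72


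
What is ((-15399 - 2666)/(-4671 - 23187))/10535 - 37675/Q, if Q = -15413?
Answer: 2211457853219/904693870878 ≈ 2.4444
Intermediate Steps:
((-15399 - 2666)/(-4671 - 23187))/10535 - 37675/Q = ((-15399 - 2666)/(-4671 - 23187))/10535 - 37675/(-15413) = -18065/(-27858)*(1/10535) - 37675*(-1/15413) = -18065*(-1/27858)*(1/10535) + 37675/15413 = (18065/27858)*(1/10535) + 37675/15413 = 3613/58696806 + 37675/15413 = 2211457853219/904693870878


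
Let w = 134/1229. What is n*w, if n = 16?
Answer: 2144/1229 ≈ 1.7445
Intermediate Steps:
w = 134/1229 (w = 134*(1/1229) = 134/1229 ≈ 0.10903)
n*w = 16*(134/1229) = 2144/1229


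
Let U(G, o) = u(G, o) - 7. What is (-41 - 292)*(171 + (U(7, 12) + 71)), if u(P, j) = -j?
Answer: -74259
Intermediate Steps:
U(G, o) = -7 - o (U(G, o) = -o - 7 = -7 - o)
(-41 - 292)*(171 + (U(7, 12) + 71)) = (-41 - 292)*(171 + ((-7 - 1*12) + 71)) = -333*(171 + ((-7 - 12) + 71)) = -333*(171 + (-19 + 71)) = -333*(171 + 52) = -333*223 = -74259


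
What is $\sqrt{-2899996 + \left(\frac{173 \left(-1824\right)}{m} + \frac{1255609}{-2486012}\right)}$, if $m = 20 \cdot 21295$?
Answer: $\frac{13 i \sqrt{12022993703070767626294623}}{26469812770} \approx 1702.9 i$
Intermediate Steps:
$m = 425900$
$\sqrt{-2899996 + \left(\frac{173 \left(-1824\right)}{m} + \frac{1255609}{-2486012}\right)} = \sqrt{-2899996 + \left(\frac{173 \left(-1824\right)}{425900} + \frac{1255609}{-2486012}\right)} = \sqrt{-2899996 + \left(\left(-315552\right) \frac{1}{425900} + 1255609 \left(- \frac{1}{2486012}\right)\right)} = \sqrt{-2899996 - \frac{329807482931}{264698127700}} = \sqrt{- \frac{767623841344972131}{264698127700}} = \frac{13 i \sqrt{12022993703070767626294623}}{26469812770}$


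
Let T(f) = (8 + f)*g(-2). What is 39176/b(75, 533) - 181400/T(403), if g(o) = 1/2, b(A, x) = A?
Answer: -1234296/3425 ≈ -360.38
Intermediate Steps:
g(o) = ½
T(f) = 4 + f/2 (T(f) = (8 + f)*(½) = 4 + f/2)
39176/b(75, 533) - 181400/T(403) = 39176/75 - 181400/(4 + (½)*403) = 39176*(1/75) - 181400/(4 + 403/2) = 39176/75 - 181400/411/2 = 39176/75 - 181400*2/411 = 39176/75 - 362800/411 = -1234296/3425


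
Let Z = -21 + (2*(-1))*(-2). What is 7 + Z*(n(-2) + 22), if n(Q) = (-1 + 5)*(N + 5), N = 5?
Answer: -1047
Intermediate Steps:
n(Q) = 40 (n(Q) = (-1 + 5)*(5 + 5) = 4*10 = 40)
Z = -17 (Z = -21 - 2*(-2) = -21 + 4 = -17)
7 + Z*(n(-2) + 22) = 7 - 17*(40 + 22) = 7 - 17*62 = 7 - 1054 = -1047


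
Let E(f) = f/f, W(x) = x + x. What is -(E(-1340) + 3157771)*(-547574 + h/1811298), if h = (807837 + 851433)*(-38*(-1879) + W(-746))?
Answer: 11242440117370064/7363 ≈ 1.5269e+12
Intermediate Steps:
W(x) = 2*x
E(f) = 1
h = 115999565700 (h = (807837 + 851433)*(-38*(-1879) + 2*(-746)) = 1659270*(71402 - 1492) = 1659270*69910 = 115999565700)
-(E(-1340) + 3157771)*(-547574 + h/1811298) = -(1 + 3157771)*(-547574 + 115999565700/1811298) = -3157772*(-547574 + 115999565700*(1/1811298)) = -3157772*(-547574 + 471542950/7363) = -3157772*(-3560244412)/7363 = -1*(-11242440117370064/7363) = 11242440117370064/7363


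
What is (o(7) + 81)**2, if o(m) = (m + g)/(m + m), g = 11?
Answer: 331776/49 ≈ 6770.9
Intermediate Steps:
o(m) = (11 + m)/(2*m) (o(m) = (m + 11)/(m + m) = (11 + m)/((2*m)) = (11 + m)*(1/(2*m)) = (11 + m)/(2*m))
(o(7) + 81)**2 = ((1/2)*(11 + 7)/7 + 81)**2 = ((1/2)*(1/7)*18 + 81)**2 = (9/7 + 81)**2 = (576/7)**2 = 331776/49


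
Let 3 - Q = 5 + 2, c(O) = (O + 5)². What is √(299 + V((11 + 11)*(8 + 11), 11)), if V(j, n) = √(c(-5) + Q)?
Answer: √(299 + 2*I) ≈ 17.292 + 0.05783*I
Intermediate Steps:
c(O) = (5 + O)²
Q = -4 (Q = 3 - (5 + 2) = 3 - 1*7 = 3 - 7 = -4)
V(j, n) = 2*I (V(j, n) = √((5 - 5)² - 4) = √(0² - 4) = √(0 - 4) = √(-4) = 2*I)
√(299 + V((11 + 11)*(8 + 11), 11)) = √(299 + 2*I)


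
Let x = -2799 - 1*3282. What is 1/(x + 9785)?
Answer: 1/3704 ≈ 0.00026998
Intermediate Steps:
x = -6081 (x = -2799 - 3282 = -6081)
1/(x + 9785) = 1/(-6081 + 9785) = 1/3704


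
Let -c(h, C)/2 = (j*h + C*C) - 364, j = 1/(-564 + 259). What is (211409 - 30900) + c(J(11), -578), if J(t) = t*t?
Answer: -148513713/305 ≈ -4.8693e+5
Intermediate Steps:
j = -1/305 (j = 1/(-305) = -1/305 ≈ -0.0032787)
J(t) = t²
c(h, C) = 728 - 2*C² + 2*h/305 (c(h, C) = -2*((-h/305 + C*C) - 364) = -2*((-h/305 + C²) - 364) = -2*((C² - h/305) - 364) = -2*(-364 + C² - h/305) = 728 - 2*C² + 2*h/305)
(211409 - 30900) + c(J(11), -578) = (211409 - 30900) + (728 - 2*(-578)² + (2/305)*11²) = 180509 + (728 - 2*334084 + (2/305)*121) = 180509 + (728 - 668168 + 242/305) = 180509 - 203568958/305 = -148513713/305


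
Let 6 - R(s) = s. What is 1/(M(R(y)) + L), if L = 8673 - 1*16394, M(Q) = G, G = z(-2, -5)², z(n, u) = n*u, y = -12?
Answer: -1/7621 ≈ -0.00013122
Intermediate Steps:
R(s) = 6 - s
G = 100 (G = (-2*(-5))² = 10² = 100)
M(Q) = 100
L = -7721 (L = 8673 - 16394 = -7721)
1/(M(R(y)) + L) = 1/(100 - 7721) = 1/(-7621) = -1/7621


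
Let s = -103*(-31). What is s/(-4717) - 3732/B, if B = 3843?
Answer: -9958181/6042477 ≈ -1.6480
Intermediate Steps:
s = 3193
s/(-4717) - 3732/B = 3193/(-4717) - 3732/3843 = 3193*(-1/4717) - 3732*1/3843 = -3193/4717 - 1244/1281 = -9958181/6042477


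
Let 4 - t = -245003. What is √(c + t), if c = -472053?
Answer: I*√227046 ≈ 476.49*I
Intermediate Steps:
t = 245007 (t = 4 - 1*(-245003) = 4 + 245003 = 245007)
√(c + t) = √(-472053 + 245007) = √(-227046) = I*√227046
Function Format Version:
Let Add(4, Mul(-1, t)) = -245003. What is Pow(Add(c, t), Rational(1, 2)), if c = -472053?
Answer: Mul(I, Pow(227046, Rational(1, 2))) ≈ Mul(476.49, I)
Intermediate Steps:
t = 245007 (t = Add(4, Mul(-1, -245003)) = Add(4, 245003) = 245007)
Pow(Add(c, t), Rational(1, 2)) = Pow(Add(-472053, 245007), Rational(1, 2)) = Pow(-227046, Rational(1, 2)) = Mul(I, Pow(227046, Rational(1, 2)))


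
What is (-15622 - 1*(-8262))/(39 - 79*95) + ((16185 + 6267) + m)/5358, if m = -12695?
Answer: 56140321/20001414 ≈ 2.8068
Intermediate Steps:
(-15622 - 1*(-8262))/(39 - 79*95) + ((16185 + 6267) + m)/5358 = (-15622 - 1*(-8262))/(39 - 79*95) + ((16185 + 6267) - 12695)/5358 = (-15622 + 8262)/(39 - 7505) + (22452 - 12695)*(1/5358) = -7360/(-7466) + 9757*(1/5358) = -7360*(-1/7466) + 9757/5358 = 3680/3733 + 9757/5358 = 56140321/20001414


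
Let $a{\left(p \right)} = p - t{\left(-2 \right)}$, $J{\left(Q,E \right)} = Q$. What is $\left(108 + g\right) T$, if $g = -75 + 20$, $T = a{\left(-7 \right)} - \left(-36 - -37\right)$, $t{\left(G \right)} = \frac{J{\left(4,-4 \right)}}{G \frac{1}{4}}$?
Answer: $0$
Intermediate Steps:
$t{\left(G \right)} = \frac{16}{G}$ ($t{\left(G \right)} = \frac{4}{G \frac{1}{4}} = \frac{4}{\frac{1}{4} G} = 4 \frac{4}{G} = \frac{16}{G}$)
$a{\left(p \right)} = 8 + p$ ($a{\left(p \right)} = p - \frac{16}{-2} = p - 16 \left(- \frac{1}{2}\right) = p - -8 = p + 8 = 8 + p$)
$T = 0$ ($T = \left(8 - 7\right) - \left(-36 - -37\right) = 1 - \left(-36 + 37\right) = 1 - 1 = 0$)
$g = -55$
$\left(108 + g\right) T = \left(108 - 55\right) 0 = 53 \cdot 0 = 0$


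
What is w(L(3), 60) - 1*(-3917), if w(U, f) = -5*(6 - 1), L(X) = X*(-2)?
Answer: 3892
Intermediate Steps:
L(X) = -2*X
w(U, f) = -25 (w(U, f) = -5*5 = -25)
w(L(3), 60) - 1*(-3917) = -25 - 1*(-3917) = -25 + 3917 = 3892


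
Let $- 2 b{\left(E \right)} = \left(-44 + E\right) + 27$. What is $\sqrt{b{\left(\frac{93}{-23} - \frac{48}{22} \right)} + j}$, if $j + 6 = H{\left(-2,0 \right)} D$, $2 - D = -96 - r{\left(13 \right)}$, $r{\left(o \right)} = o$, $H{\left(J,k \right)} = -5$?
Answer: $\frac{i \sqrt{35165735}}{253} \approx 23.439 i$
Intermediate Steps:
$b{\left(E \right)} = \frac{17}{2} - \frac{E}{2}$ ($b{\left(E \right)} = - \frac{\left(-44 + E\right) + 27}{2} = - \frac{-17 + E}{2} = \frac{17}{2} - \frac{E}{2}$)
$D = 111$ ($D = 2 - \left(-96 - 13\right) = 2 - -109 = 2 + 109 = 111$)
$j = -561$ ($j = -6 - 555 = -561$)
$\sqrt{b{\left(\frac{93}{-23} - \frac{48}{22} \right)} + j} = \sqrt{\left(\frac{17}{2} - \frac{\frac{93}{-23} - \frac{48}{22}}{2}\right) - 561} = \sqrt{\left(\frac{17}{2} - \frac{93 \left(- \frac{1}{23}\right) - \frac{24}{11}}{2}\right) - 561} = \sqrt{\left(\frac{17}{2} - \frac{- \frac{93}{23} - \frac{24}{11}}{2}\right) - 561} = \sqrt{\left(\frac{17}{2} - - \frac{1575}{506}\right) - 561} = \sqrt{\left(\frac{17}{2} + \frac{1575}{506}\right) - 561} = \sqrt{\frac{2938}{253} - 561} = \sqrt{- \frac{138995}{253}} = \frac{i \sqrt{35165735}}{253}$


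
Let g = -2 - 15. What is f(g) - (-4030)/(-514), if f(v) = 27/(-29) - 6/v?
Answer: -1066640/126701 ≈ -8.4186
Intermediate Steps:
g = -17
f(v) = -27/29 - 6/v (f(v) = 27*(-1/29) - 6/v = -27/29 - 6/v)
f(g) - (-4030)/(-514) = (-27/29 - 6/(-17)) - (-4030)/(-514) = (-27/29 - 6*(-1/17)) - (-4030)*(-1)/514 = (-27/29 + 6/17) - 1*2015/257 = -285/493 - 2015/257 = -1066640/126701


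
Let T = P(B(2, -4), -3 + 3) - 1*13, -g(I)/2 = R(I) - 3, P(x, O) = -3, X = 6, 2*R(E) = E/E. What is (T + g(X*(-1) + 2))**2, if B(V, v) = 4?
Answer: 121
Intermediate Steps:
R(E) = 1/2 (R(E) = (E/E)/2 = (1/2)*1 = 1/2)
g(I) = 5 (g(I) = -2*(1/2 - 3) = -2*(-5/2) = 5)
T = -16 (T = -3 - 1*13 = -3 - 13 = -16)
(T + g(X*(-1) + 2))**2 = (-16 + 5)**2 = (-11)**2 = 121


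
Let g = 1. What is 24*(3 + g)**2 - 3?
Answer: 381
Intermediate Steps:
24*(3 + g)**2 - 3 = 24*(3 + 1)**2 - 3 = 24*4**2 - 3 = 24*16 - 3 = 384 - 3 = 381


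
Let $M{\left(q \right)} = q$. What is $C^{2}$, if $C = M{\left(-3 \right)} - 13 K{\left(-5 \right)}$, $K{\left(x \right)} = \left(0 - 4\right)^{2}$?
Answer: $44521$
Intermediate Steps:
$K{\left(x \right)} = 16$ ($K{\left(x \right)} = \left(-4\right)^{2} = 16$)
$C = -211$ ($C = -3 - 208 = -211$)
$C^{2} = \left(-211\right)^{2} = 44521$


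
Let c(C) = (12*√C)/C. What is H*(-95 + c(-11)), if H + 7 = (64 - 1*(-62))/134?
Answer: 38570/67 + 4872*I*√11/737 ≈ 575.67 + 21.925*I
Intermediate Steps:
H = -406/67 (H = -7 + (64 - 1*(-62))/134 = -7 + (64 + 62)*(1/134) = -7 + 126*(1/134) = -7 + 63/67 = -406/67 ≈ -6.0597)
c(C) = 12/√C
H*(-95 + c(-11)) = -406*(-95 + 12/√(-11))/67 = -406*(-95 + 12*(-I*√11/11))/67 = -406*(-95 - 12*I*√11/11)/67 = 38570/67 + 4872*I*√11/737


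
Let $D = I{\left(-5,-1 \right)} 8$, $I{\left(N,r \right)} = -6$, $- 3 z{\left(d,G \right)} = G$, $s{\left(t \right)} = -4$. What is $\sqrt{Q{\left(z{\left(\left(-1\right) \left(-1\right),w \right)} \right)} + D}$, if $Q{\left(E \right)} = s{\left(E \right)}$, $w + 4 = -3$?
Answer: $2 i \sqrt{13} \approx 7.2111 i$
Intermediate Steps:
$w = -7$ ($w = -4 - 3 = -7$)
$z{\left(d,G \right)} = - \frac{G}{3}$
$Q{\left(E \right)} = -4$
$D = -48$ ($D = \left(-6\right) 8 = -48$)
$\sqrt{Q{\left(z{\left(\left(-1\right) \left(-1\right),w \right)} \right)} + D} = \sqrt{-4 - 48} = \sqrt{-52} = 2 i \sqrt{13}$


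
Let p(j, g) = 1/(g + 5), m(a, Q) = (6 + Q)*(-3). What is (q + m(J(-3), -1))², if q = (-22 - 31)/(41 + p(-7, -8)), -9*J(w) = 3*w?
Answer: 3956121/14884 ≈ 265.80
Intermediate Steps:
J(w) = -w/3
m(a, Q) = -18 - 3*Q
p(j, g) = 1/(5 + g)
q = -159/122 (q = (-22 - 31)/(41 + 1/(5 - 8)) = -53/(41 + 1/(-3)) = -53/(41 - ⅓) = -53/122/3 = -53*3/122 = -159/122 ≈ -1.3033)
(q + m(J(-3), -1))² = (-159/122 + (-18 - 3*(-1)))² = (-159/122 + (-18 + 3))² = (-159/122 - 15)² = (-1989/122)² = 3956121/14884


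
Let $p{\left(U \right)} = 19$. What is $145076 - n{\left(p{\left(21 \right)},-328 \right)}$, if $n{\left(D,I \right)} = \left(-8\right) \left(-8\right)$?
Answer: $145012$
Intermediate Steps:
$n{\left(D,I \right)} = 64$
$145076 - n{\left(p{\left(21 \right)},-328 \right)} = 145076 - 64 = 145012$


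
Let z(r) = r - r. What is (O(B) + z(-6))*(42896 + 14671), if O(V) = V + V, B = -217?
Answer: -24984078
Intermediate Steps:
z(r) = 0
O(V) = 2*V
(O(B) + z(-6))*(42896 + 14671) = (2*(-217) + 0)*(42896 + 14671) = (-434 + 0)*57567 = -434*57567 = -24984078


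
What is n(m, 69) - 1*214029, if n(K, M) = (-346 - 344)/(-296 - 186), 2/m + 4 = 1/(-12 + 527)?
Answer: -51580644/241 ≈ -2.1403e+5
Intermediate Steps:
m = -1030/2059 (m = 2/(-4 + 1/(-12 + 527)) = 2/(-4 + 1/515) = 2/(-2059/515) = 2*(-515/2059) = -1030/2059 ≈ -0.50024)
n(K, M) = 345/241 (n(K, M) = -690/(-482) = -690*(-1/482) = 345/241)
n(m, 69) - 1*214029 = 345/241 - 1*214029 = 345/241 - 214029 = -51580644/241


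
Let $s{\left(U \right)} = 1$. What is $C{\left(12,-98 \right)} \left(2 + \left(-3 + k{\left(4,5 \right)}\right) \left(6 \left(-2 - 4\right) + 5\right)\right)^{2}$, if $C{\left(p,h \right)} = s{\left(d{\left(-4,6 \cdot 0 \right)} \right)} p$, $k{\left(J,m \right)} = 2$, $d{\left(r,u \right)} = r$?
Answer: $13068$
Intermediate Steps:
$C{\left(p,h \right)} = p$ ($C{\left(p,h \right)} = 1 p = p$)
$C{\left(12,-98 \right)} \left(2 + \left(-3 + k{\left(4,5 \right)}\right) \left(6 \left(-2 - 4\right) + 5\right)\right)^{2} = 12 \left(2 + \left(-3 + 2\right) \left(6 \left(-2 - 4\right) + 5\right)\right)^{2} = 12 \left(2 - \left(6 \left(-6\right) + 5\right)\right)^{2} = 12 \left(2 - \left(-36 + 5\right)\right)^{2} = 12 \left(2 - -31\right)^{2} = 12 \left(2 + 31\right)^{2} = 12 \cdot 33^{2} = 12 \cdot 1089 = 13068$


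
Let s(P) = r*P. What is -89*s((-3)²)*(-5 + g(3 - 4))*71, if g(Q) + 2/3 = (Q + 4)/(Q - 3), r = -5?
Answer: -7298445/4 ≈ -1.8246e+6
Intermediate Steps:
g(Q) = -⅔ + (4 + Q)/(-3 + Q) (g(Q) = -⅔ + (Q + 4)/(Q - 3) = -⅔ + (4 + Q)/(-3 + Q))
s(P) = -5*P
-89*s((-3)²)*(-5 + g(3 - 4))*71 = -89*(-5*(-3)²)*(-5 + (18 + (3 - 4))/(3*(-3 + (3 - 4))))*71 = -89*(-5*9)*(-5 + (18 - 1)/(3*(-3 - 1)))*71 = -(-4005)*(-5 + (⅓)*17/(-4))*71 = -(-4005)*(-5 + (⅓)*(-¼)*17)*71 = -(-4005)*(-5 - 17/12)*71 = -(-4005)*(-77)/12*71 = -89*1155/4*71 = -102795/4*71 = -7298445/4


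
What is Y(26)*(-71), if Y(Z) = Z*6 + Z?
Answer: -12922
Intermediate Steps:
Y(Z) = 7*Z (Y(Z) = 6*Z + Z = 7*Z)
Y(26)*(-71) = (7*26)*(-71) = 182*(-71) = -12922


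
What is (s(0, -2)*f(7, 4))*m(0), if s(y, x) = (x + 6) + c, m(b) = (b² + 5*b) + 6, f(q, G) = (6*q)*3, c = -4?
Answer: 0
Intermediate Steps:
f(q, G) = 18*q
m(b) = 6 + b² + 5*b
s(y, x) = 2 + x (s(y, x) = (x + 6) - 4 = (6 + x) - 4 = 2 + x)
(s(0, -2)*f(7, 4))*m(0) = ((2 - 2)*(18*7))*(6 + 0² + 5*0) = (0*126)*(6 + 0 + 0) = 0*6 = 0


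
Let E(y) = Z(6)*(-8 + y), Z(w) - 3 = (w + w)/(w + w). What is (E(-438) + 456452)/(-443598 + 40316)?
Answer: -227334/201641 ≈ -1.1274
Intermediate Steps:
Z(w) = 4 (Z(w) = 3 + (w + w)/(w + w) = 3 + (2*w)/((2*w)) = 3 + (2*w)*(1/(2*w)) = 3 + 1 = 4)
E(y) = -32 + 4*y (E(y) = 4*(-8 + y) = -32 + 4*y)
(E(-438) + 456452)/(-443598 + 40316) = ((-32 + 4*(-438)) + 456452)/(-443598 + 40316) = ((-32 - 1752) + 456452)/(-403282) = (-1784 + 456452)*(-1/403282) = 454668*(-1/403282) = -227334/201641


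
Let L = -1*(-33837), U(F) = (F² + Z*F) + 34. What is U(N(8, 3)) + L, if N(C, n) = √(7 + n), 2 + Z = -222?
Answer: 33881 - 224*√10 ≈ 33173.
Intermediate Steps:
Z = -224 (Z = -2 - 222 = -224)
U(F) = 34 + F² - 224*F (U(F) = (F² - 224*F) + 34 = 34 + F² - 224*F)
L = 33837
U(N(8, 3)) + L = (34 + (√(7 + 3))² - 224*√(7 + 3)) + 33837 = (34 + (√10)² - 224*√10) + 33837 = (34 + 10 - 224*√10) + 33837 = (44 - 224*√10) + 33837 = 33881 - 224*√10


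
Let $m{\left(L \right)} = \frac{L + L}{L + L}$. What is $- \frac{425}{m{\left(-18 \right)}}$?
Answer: $-425$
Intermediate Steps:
$m{\left(L \right)} = 1$ ($m{\left(L \right)} = \frac{2 L}{2 L} = 2 L \frac{1}{2 L} = 1$)
$- \frac{425}{m{\left(-18 \right)}} = - \frac{425}{1} = \left(-425\right) 1 = -425$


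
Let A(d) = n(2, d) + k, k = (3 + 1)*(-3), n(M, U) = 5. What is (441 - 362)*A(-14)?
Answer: -553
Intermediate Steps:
k = -12 (k = 4*(-3) = -12)
A(d) = -7 (A(d) = 5 - 12 = -7)
(441 - 362)*A(-14) = (441 - 362)*(-7) = 79*(-7) = -553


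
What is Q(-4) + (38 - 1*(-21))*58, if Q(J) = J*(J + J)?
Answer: 3454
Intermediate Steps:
Q(J) = 2*J² (Q(J) = J*(2*J) = 2*J²)
Q(-4) + (38 - 1*(-21))*58 = 2*(-4)² + (38 - 1*(-21))*58 = 2*16 + (38 + 21)*58 = 32 + 59*58 = 32 + 3422 = 3454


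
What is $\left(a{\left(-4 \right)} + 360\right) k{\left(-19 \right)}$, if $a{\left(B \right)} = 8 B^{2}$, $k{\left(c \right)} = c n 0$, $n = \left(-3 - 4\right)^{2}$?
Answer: $0$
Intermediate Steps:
$n = 49$ ($n = \left(-7\right)^{2} = 49$)
$k{\left(c \right)} = 0$ ($k{\left(c \right)} = c 49 \cdot 0 = 49 c 0 = 0$)
$\left(a{\left(-4 \right)} + 360\right) k{\left(-19 \right)} = \left(8 \left(-4\right)^{2} + 360\right) 0 = \left(8 \cdot 16 + 360\right) 0 = \left(128 + 360\right) 0 = 488 \cdot 0 = 0$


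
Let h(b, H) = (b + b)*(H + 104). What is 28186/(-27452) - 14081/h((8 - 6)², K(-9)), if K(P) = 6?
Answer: -102838823/6039440 ≈ -17.028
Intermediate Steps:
h(b, H) = 2*b*(104 + H) (h(b, H) = (2*b)*(104 + H) = 2*b*(104 + H))
28186/(-27452) - 14081/h((8 - 6)², K(-9)) = 28186/(-27452) - 14081*1/(2*(8 - 6)²*(104 + 6)) = 28186*(-1/27452) - 14081/(2*2²*110) = -14093/13726 - 14081/(2*4*110) = -14093/13726 - 14081/880 = -102838823/6039440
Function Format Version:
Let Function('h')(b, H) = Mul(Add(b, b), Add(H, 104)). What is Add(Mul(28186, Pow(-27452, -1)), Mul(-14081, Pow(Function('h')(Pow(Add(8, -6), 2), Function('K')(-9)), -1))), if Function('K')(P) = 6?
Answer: Rational(-102838823, 6039440) ≈ -17.028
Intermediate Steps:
Function('h')(b, H) = Mul(2, b, Add(104, H)) (Function('h')(b, H) = Mul(Mul(2, b), Add(104, H)) = Mul(2, b, Add(104, H)))
Add(Mul(28186, Pow(-27452, -1)), Mul(-14081, Pow(Function('h')(Pow(Add(8, -6), 2), Function('K')(-9)), -1))) = Add(Mul(28186, Pow(-27452, -1)), Mul(-14081, Pow(Mul(2, Pow(Add(8, -6), 2), Add(104, 6)), -1))) = Add(Mul(28186, Rational(-1, 27452)), Mul(-14081, Pow(Mul(2, Pow(2, 2), 110), -1))) = Add(Rational(-14093, 13726), Mul(-14081, Pow(Mul(2, 4, 110), -1))) = Add(Rational(-14093, 13726), Mul(-14081, Pow(880, -1))) = Add(Rational(-14093, 13726), Mul(-14081, Rational(1, 880))) = Add(Rational(-14093, 13726), Rational(-14081, 880)) = Rational(-102838823, 6039440)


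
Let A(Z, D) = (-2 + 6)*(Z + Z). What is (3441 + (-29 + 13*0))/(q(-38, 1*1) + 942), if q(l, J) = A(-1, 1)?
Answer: 1706/467 ≈ 3.6531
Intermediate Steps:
A(Z, D) = 8*Z (A(Z, D) = 4*(2*Z) = 8*Z)
q(l, J) = -8 (q(l, J) = 8*(-1) = -8)
(3441 + (-29 + 13*0))/(q(-38, 1*1) + 942) = (3441 + (-29 + 13*0))/(-8 + 942) = (3441 + (-29 + 0))/934 = (3441 - 29)*(1/934) = 3412*(1/934) = 1706/467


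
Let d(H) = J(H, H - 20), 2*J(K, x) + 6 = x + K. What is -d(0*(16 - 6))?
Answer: 13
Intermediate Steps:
J(K, x) = -3 + K/2 + x/2 (J(K, x) = -3 + (x + K)/2 = -3 + (K + x)/2 = -3 + (K/2 + x/2) = -3 + K/2 + x/2)
d(H) = -13 + H (d(H) = -3 + H/2 + (H - 20)/2 = -3 + H/2 + (-20 + H)/2 = -3 + H/2 + (-10 + H/2) = -13 + H)
-d(0*(16 - 6)) = -(-13 + 0*(16 - 6)) = -(-13 + 0*10) = -(-13 + 0) = -1*(-13) = 13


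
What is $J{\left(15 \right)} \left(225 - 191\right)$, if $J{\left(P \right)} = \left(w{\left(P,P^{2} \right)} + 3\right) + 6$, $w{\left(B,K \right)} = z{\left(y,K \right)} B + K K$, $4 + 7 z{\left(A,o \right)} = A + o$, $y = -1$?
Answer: $\frac{12163092}{7} \approx 1.7376 \cdot 10^{6}$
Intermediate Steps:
$z{\left(A,o \right)} = - \frac{4}{7} + \frac{A}{7} + \frac{o}{7}$ ($z{\left(A,o \right)} = - \frac{4}{7} + \frac{A + o}{7} = - \frac{4}{7} + \left(\frac{A}{7} + \frac{o}{7}\right) = - \frac{4}{7} + \frac{A}{7} + \frac{o}{7}$)
$w{\left(B,K \right)} = K^{2} + B \left(- \frac{5}{7} + \frac{K}{7}\right)$ ($w{\left(B,K \right)} = \left(- \frac{4}{7} + \frac{1}{7} \left(-1\right) + \frac{K}{7}\right) B + K K = \left(- \frac{4}{7} - \frac{1}{7} + \frac{K}{7}\right) B + K^{2} = \left(- \frac{5}{7} + \frac{K}{7}\right) B + K^{2} = B \left(- \frac{5}{7} + \frac{K}{7}\right) + K^{2} = K^{2} + B \left(- \frac{5}{7} + \frac{K}{7}\right)$)
$J{\left(P \right)} = 9 + P^{4} + \frac{P \left(-5 + P^{2}\right)}{7}$ ($J{\left(P \right)} = \left(\left(\left(P^{2}\right)^{2} + \frac{P \left(-5 + P^{2}\right)}{7}\right) + 3\right) + 6 = \left(\left(P^{4} + \frac{P \left(-5 + P^{2}\right)}{7}\right) + 3\right) + 6 = \left(3 + P^{4} + \frac{P \left(-5 + P^{2}\right)}{7}\right) + 6 = 9 + P^{4} + \frac{P \left(-5 + P^{2}\right)}{7}$)
$J{\left(15 \right)} \left(225 - 191\right) = \left(9 + 15^{4} + \frac{1}{7} \cdot 15 \left(-5 + 15^{2}\right)\right) \left(225 - 191\right) = \left(9 + 50625 + \frac{1}{7} \cdot 15 \left(-5 + 225\right)\right) 34 = \left(9 + 50625 + \frac{1}{7} \cdot 15 \cdot 220\right) 34 = \left(9 + 50625 + \frac{3300}{7}\right) 34 = \frac{357738}{7} \cdot 34 = \frac{12163092}{7}$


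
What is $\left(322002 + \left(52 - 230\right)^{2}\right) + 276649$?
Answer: $630335$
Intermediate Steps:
$\left(322002 + \left(52 - 230\right)^{2}\right) + 276649 = \left(322002 + \left(-178\right)^{2}\right) + 276649 = \left(322002 + 31684\right) + 276649 = 353686 + 276649 = 630335$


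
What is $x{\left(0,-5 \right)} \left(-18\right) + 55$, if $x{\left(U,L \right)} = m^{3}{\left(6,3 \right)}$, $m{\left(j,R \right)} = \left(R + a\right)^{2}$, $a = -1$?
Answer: $-1097$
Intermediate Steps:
$m{\left(j,R \right)} = \left(-1 + R\right)^{2}$ ($m{\left(j,R \right)} = \left(R - 1\right)^{2} = \left(-1 + R\right)^{2}$)
$x{\left(U,L \right)} = 64$ ($x{\left(U,L \right)} = \left(\left(-1 + 3\right)^{2}\right)^{3} = \left(2^{2}\right)^{3} = 4^{3} = 64$)
$x{\left(0,-5 \right)} \left(-18\right) + 55 = 64 \left(-18\right) + 55 = -1152 + 55 = -1097$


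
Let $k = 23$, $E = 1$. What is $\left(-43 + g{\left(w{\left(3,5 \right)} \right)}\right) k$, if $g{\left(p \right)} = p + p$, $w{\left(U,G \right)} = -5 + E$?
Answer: $-1173$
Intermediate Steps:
$w{\left(U,G \right)} = -4$ ($w{\left(U,G \right)} = -5 + 1 = -4$)
$g{\left(p \right)} = 2 p$
$\left(-43 + g{\left(w{\left(3,5 \right)} \right)}\right) k = \left(-43 + 2 \left(-4\right)\right) 23 = \left(-43 - 8\right) 23 = \left(-51\right) 23 = -1173$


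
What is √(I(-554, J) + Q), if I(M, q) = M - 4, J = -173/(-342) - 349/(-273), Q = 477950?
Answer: 4*√29837 ≈ 690.94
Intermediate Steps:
J = 55529/31122 (J = -173*(-1/342) - 349*(-1/273) = 173/342 + 349/273 = 55529/31122 ≈ 1.7842)
I(M, q) = -4 + M
√(I(-554, J) + Q) = √((-4 - 554) + 477950) = √(-558 + 477950) = √477392 = 4*√29837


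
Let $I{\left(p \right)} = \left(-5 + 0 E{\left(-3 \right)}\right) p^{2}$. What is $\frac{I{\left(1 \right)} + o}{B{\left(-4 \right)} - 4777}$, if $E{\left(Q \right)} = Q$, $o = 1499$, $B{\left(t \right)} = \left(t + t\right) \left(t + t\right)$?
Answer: $- \frac{498}{1571} \approx -0.317$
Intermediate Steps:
$B{\left(t \right)} = 4 t^{2}$ ($B{\left(t \right)} = 2 t 2 t = 4 t^{2}$)
$I{\left(p \right)} = - 5 p^{2}$ ($I{\left(p \right)} = \left(-5 + 0 \left(-3\right)\right) p^{2} = \left(-5 + 0\right) p^{2} = - 5 p^{2}$)
$\frac{I{\left(1 \right)} + o}{B{\left(-4 \right)} - 4777} = \frac{- 5 \cdot 1^{2} + 1499}{4 \left(-4\right)^{2} - 4777} = \frac{\left(-5\right) 1 + 1499}{4 \cdot 16 - 4777} = \frac{-5 + 1499}{64 - 4777} = \frac{1494}{-4713} = 1494 \left(- \frac{1}{4713}\right) = - \frac{498}{1571}$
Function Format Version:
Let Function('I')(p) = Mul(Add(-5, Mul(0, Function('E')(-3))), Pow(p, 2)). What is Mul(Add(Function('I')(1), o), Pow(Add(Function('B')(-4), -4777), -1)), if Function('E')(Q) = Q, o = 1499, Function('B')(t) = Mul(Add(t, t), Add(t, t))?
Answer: Rational(-498, 1571) ≈ -0.31700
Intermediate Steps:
Function('B')(t) = Mul(4, Pow(t, 2)) (Function('B')(t) = Mul(Mul(2, t), Mul(2, t)) = Mul(4, Pow(t, 2)))
Function('I')(p) = Mul(-5, Pow(p, 2)) (Function('I')(p) = Mul(Add(-5, Mul(0, -3)), Pow(p, 2)) = Mul(Add(-5, 0), Pow(p, 2)) = Mul(-5, Pow(p, 2)))
Mul(Add(Function('I')(1), o), Pow(Add(Function('B')(-4), -4777), -1)) = Mul(Add(Mul(-5, Pow(1, 2)), 1499), Pow(Add(Mul(4, Pow(-4, 2)), -4777), -1)) = Mul(Add(Mul(-5, 1), 1499), Pow(Add(Mul(4, 16), -4777), -1)) = Mul(Add(-5, 1499), Pow(Add(64, -4777), -1)) = Mul(1494, Pow(-4713, -1)) = Mul(1494, Rational(-1, 4713)) = Rational(-498, 1571)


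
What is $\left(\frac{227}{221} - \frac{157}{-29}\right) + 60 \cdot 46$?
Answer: $\frac{17730120}{6409} \approx 2766.4$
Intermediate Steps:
$\left(\frac{227}{221} - \frac{157}{-29}\right) + 60 \cdot 46 = \left(227 \cdot \frac{1}{221} - - \frac{157}{29}\right) + 2760 = \left(\frac{227}{221} + \frac{157}{29}\right) + 2760 = \frac{41280}{6409} + 2760 = \frac{17730120}{6409}$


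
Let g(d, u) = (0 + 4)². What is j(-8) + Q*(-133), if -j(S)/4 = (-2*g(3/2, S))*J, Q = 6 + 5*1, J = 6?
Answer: -695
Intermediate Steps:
g(d, u) = 16 (g(d, u) = 4² = 16)
Q = 11 (Q = 6 + 5 = 11)
j(S) = 768 (j(S) = -4*(-2*16)*6 = -(-128)*6 = -4*(-192) = 768)
j(-8) + Q*(-133) = 768 + 11*(-133) = 768 - 1463 = -695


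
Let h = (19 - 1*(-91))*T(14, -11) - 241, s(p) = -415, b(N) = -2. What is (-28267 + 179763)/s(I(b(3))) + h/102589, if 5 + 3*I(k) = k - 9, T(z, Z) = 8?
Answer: -15541557959/42574435 ≈ -365.04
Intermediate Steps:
I(k) = -14/3 + k/3 (I(k) = -5/3 + (k - 9)/3 = -5/3 + (-9 + k)/3 = -5/3 + (-3 + k/3) = -14/3 + k/3)
h = 639 (h = (19 - 1*(-91))*8 - 241 = (19 + 91)*8 - 241 = 110*8 - 241 = 880 - 241 = 639)
(-28267 + 179763)/s(I(b(3))) + h/102589 = (-28267 + 179763)/(-415) + 639/102589 = 151496*(-1/415) + 639*(1/102589) = -151496/415 + 639/102589 = -15541557959/42574435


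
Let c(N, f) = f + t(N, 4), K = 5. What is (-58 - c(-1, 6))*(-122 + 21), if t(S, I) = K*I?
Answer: 8484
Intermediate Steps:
t(S, I) = 5*I
c(N, f) = 20 + f (c(N, f) = f + 5*4 = f + 20 = 20 + f)
(-58 - c(-1, 6))*(-122 + 21) = (-58 - (20 + 6))*(-122 + 21) = (-58 - 1*26)*(-101) = (-58 - 26)*(-101) = -84*(-101) = 8484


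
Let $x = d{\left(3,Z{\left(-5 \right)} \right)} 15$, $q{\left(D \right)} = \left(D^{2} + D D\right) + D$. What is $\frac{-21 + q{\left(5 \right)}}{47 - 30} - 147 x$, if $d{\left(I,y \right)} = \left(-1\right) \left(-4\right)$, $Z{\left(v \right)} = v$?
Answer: $-8818$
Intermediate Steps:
$d{\left(I,y \right)} = 4$
$q{\left(D \right)} = D + 2 D^{2}$ ($q{\left(D \right)} = \left(D^{2} + D^{2}\right) + D = 2 D^{2} + D = D + 2 D^{2}$)
$x = 60$ ($x = 4 \cdot 15 = 60$)
$\frac{-21 + q{\left(5 \right)}}{47 - 30} - 147 x = \frac{-21 + 5 \left(1 + 2 \cdot 5\right)}{47 - 30} - 8820 = \frac{-21 + 5 \left(1 + 10\right)}{17} - 8820 = \left(-21 + 5 \cdot 11\right) \frac{1}{17} - 8820 = \left(-21 + 55\right) \frac{1}{17} - 8820 = 34 \cdot \frac{1}{17} - 8820 = 2 - 8820 = -8818$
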